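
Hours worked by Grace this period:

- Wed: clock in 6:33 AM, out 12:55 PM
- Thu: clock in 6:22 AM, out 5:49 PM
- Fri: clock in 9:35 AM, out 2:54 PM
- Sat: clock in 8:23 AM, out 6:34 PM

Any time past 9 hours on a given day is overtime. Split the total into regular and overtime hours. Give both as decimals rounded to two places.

Regular 29.68 hours, overtime 3.63 hours

Wed: 6:33 AM–12:55 PM = 6 h 22 min
Thu: 6:22 AM–5:49 PM = 11 h 27 min
Fri: 9:35 AM–2:54 PM = 5 h 19 min
Sat: 8:23 AM–6:34 PM = 10 h 11 min
Wed reg 6 h 22 min / OT 0 h 0 min; Thu reg 9 h 0 min / OT 2 h 27 min; Fri reg 5 h 19 min / OT 0 h 0 min; Sat reg 9 h 0 min / OT 1 h 11 min.
Totals: regular 29 h 41 min, overtime 3 h 38 min.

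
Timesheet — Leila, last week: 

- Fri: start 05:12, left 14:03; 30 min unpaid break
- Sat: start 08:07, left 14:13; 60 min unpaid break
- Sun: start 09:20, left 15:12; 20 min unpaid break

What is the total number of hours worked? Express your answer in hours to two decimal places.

18.98 hours

Fri: 05:12–14:03 = 8 h 51 min; less 30 min break → 8 h 21 min
Sat: 08:07–14:13 = 6 h 6 min; less 60 min break → 5 h 6 min
Sun: 09:20–15:12 = 5 h 52 min; less 20 min break → 5 h 32 min
Total: 8 h 21 min + 5 h 6 min + 5 h 32 min = 18 h 59 min.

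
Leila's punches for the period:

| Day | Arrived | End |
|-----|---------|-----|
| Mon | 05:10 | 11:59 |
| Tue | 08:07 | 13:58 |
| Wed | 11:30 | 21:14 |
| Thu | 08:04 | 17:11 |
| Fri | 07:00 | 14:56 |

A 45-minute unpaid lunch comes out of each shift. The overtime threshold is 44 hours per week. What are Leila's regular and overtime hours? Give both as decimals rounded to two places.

Mon: 05:10–11:59 = 6 h 49 min; less 45 min break → 6 h 4 min
Tue: 08:07–13:58 = 5 h 51 min; less 45 min break → 5 h 6 min
Wed: 11:30–21:14 = 9 h 44 min; less 45 min break → 8 h 59 min
Thu: 08:04–17:11 = 9 h 7 min; less 45 min break → 8 h 22 min
Fri: 07:00–14:56 = 7 h 56 min; less 45 min break → 7 h 11 min
Total worked: 35 h 42 min = 35.70 h.
Threshold 44 h → overtime 0 h 0 min, regular 35 h 42 min.

Regular 35.70 hours, overtime 0.00 hours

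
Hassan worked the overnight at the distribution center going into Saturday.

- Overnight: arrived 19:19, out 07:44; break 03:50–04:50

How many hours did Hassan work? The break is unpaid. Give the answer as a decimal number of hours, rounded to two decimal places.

Overnight: 19:19 → midnight = 4 h 41 min; midnight → 07:44 = 7 h 44 min; span 12 h 25 min; less 60 min break → 11 h 25 min

11.42 hours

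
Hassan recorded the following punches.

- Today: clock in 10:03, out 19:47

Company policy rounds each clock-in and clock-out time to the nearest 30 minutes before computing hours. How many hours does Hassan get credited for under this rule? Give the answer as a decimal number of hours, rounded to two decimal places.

Today: in 10:03→10:00, out 19:47→20:00; 10 h 0 min

10.00 hours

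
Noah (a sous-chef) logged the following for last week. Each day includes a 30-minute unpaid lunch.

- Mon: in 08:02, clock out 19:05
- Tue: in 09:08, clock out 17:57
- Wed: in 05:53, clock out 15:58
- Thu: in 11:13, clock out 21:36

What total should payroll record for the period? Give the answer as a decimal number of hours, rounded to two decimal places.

38.33 hours

Mon: 08:02–19:05 = 11 h 3 min; less 30 min break → 10 h 33 min
Tue: 09:08–17:57 = 8 h 49 min; less 30 min break → 8 h 19 min
Wed: 05:53–15:58 = 10 h 5 min; less 30 min break → 9 h 35 min
Thu: 11:13–21:36 = 10 h 23 min; less 30 min break → 9 h 53 min
Total: 10 h 33 min + 8 h 19 min + 9 h 35 min + 9 h 53 min = 38 h 20 min.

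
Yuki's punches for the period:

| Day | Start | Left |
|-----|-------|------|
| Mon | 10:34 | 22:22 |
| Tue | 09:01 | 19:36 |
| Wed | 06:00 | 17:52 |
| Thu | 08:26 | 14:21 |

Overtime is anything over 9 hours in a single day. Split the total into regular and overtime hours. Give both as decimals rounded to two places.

Regular 32.92 hours, overtime 7.25 hours

Mon: 10:34–22:22 = 11 h 48 min
Tue: 09:01–19:36 = 10 h 35 min
Wed: 06:00–17:52 = 11 h 52 min
Thu: 08:26–14:21 = 5 h 55 min
Mon reg 9 h 0 min / OT 2 h 48 min; Tue reg 9 h 0 min / OT 1 h 35 min; Wed reg 9 h 0 min / OT 2 h 52 min; Thu reg 5 h 55 min / OT 0 h 0 min.
Totals: regular 32 h 55 min, overtime 7 h 15 min.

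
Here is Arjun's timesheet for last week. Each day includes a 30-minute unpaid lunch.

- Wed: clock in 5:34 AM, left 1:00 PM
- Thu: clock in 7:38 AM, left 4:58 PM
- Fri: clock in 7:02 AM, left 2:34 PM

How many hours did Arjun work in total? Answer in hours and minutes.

Wed: 5:34 AM–1:00 PM = 7 h 26 min; less 30 min break → 6 h 56 min
Thu: 7:38 AM–4:58 PM = 9 h 20 min; less 30 min break → 8 h 50 min
Fri: 7:02 AM–2:34 PM = 7 h 32 min; less 30 min break → 7 h 2 min
Total: 6 h 56 min + 8 h 50 min + 7 h 2 min = 22 h 48 min.

22 h 48 min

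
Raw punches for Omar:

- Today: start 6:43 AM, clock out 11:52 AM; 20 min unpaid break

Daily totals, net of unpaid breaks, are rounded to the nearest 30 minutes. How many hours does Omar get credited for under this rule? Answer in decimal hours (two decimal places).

5.00 hours

Today: 6:43 AM–11:52 AM = 5 h 9 min − 20 min = 4 h 49 min → rounds to 5 h 0 min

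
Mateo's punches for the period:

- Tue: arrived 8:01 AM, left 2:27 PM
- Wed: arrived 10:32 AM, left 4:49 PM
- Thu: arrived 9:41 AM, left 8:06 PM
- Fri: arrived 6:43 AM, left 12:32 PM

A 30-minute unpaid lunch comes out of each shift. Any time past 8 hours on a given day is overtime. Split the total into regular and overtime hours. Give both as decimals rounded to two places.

Regular 25.03 hours, overtime 1.92 hours

Tue: 8:01 AM–2:27 PM = 6 h 26 min; less 30 min break → 5 h 56 min
Wed: 10:32 AM–4:49 PM = 6 h 17 min; less 30 min break → 5 h 47 min
Thu: 9:41 AM–8:06 PM = 10 h 25 min; less 30 min break → 9 h 55 min
Fri: 6:43 AM–12:32 PM = 5 h 49 min; less 30 min break → 5 h 19 min
Tue reg 5 h 56 min / OT 0 h 0 min; Wed reg 5 h 47 min / OT 0 h 0 min; Thu reg 8 h 0 min / OT 1 h 55 min; Fri reg 5 h 19 min / OT 0 h 0 min.
Totals: regular 25 h 2 min, overtime 1 h 55 min.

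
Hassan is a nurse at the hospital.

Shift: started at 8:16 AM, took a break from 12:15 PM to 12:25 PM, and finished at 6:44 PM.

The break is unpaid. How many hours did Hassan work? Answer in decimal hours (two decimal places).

Shift: 8:16 AM–6:44 PM = 10 h 28 min; less 10 min break → 10 h 18 min

10.30 hours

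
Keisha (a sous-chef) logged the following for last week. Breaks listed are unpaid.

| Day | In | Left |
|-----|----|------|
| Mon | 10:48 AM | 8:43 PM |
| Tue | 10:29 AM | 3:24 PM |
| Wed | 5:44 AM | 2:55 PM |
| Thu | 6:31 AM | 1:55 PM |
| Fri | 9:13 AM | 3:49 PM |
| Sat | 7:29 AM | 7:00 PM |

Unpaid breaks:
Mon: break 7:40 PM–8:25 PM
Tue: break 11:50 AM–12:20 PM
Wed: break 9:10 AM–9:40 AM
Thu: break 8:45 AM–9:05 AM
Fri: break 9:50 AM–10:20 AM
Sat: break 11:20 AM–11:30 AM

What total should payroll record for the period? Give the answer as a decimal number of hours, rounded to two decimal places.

Mon: 10:48 AM–8:43 PM = 9 h 55 min; less 45 min break → 9 h 10 min
Tue: 10:29 AM–3:24 PM = 4 h 55 min; less 30 min break → 4 h 25 min
Wed: 5:44 AM–2:55 PM = 9 h 11 min; less 30 min break → 8 h 41 min
Thu: 6:31 AM–1:55 PM = 7 h 24 min; less 20 min break → 7 h 4 min
Fri: 9:13 AM–3:49 PM = 6 h 36 min; less 30 min break → 6 h 6 min
Sat: 7:29 AM–7:00 PM = 11 h 31 min; less 10 min break → 11 h 21 min
Total: 9 h 10 min + 4 h 25 min + 8 h 41 min + 7 h 4 min + 6 h 6 min + 11 h 21 min = 46 h 47 min.

46.78 hours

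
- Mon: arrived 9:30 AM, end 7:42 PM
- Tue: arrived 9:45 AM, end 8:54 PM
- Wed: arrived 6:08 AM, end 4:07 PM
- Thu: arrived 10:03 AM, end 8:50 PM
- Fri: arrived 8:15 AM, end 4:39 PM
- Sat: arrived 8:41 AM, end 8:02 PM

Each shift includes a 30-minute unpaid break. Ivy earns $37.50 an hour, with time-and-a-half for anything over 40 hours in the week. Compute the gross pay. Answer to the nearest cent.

Mon: 9:30 AM–7:42 PM = 10 h 12 min; less 30 min break → 9 h 42 min
Tue: 9:45 AM–8:54 PM = 11 h 9 min; less 30 min break → 10 h 39 min
Wed: 6:08 AM–4:07 PM = 9 h 59 min; less 30 min break → 9 h 29 min
Thu: 10:03 AM–8:50 PM = 10 h 47 min; less 30 min break → 10 h 17 min
Fri: 8:15 AM–4:39 PM = 8 h 24 min; less 30 min break → 7 h 54 min
Sat: 8:41 AM–8:02 PM = 11 h 21 min; less 30 min break → 10 h 51 min
Total worked: 58 h 52 min = 3532 min.
Regular 40 h 0 min = 2400 min at $37.50/h; overtime 18 h 52 min = 1132 min at $56.25/h.
Pay = (2400 × $37.50 + 1132 × $56.25) ÷ 60 = $2561.25.

$2561.25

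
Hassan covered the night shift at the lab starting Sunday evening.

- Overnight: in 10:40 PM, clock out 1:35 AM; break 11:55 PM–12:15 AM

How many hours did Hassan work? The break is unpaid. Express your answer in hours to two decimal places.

Overnight: 10:40 PM → midnight = 1 h 20 min; midnight → 1:35 AM = 1 h 35 min; span 2 h 55 min; less 20 min break → 2 h 35 min

2.58 hours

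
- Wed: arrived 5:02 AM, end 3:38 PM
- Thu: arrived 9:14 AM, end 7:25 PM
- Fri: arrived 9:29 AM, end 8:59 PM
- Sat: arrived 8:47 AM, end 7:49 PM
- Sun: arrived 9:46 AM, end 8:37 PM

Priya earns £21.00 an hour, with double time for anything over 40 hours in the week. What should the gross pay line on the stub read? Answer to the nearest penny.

£1435.00

Wed: 5:02 AM–3:38 PM = 10 h 36 min
Thu: 9:14 AM–7:25 PM = 10 h 11 min
Fri: 9:29 AM–8:59 PM = 11 h 30 min
Sat: 8:47 AM–7:49 PM = 11 h 2 min
Sun: 9:46 AM–8:37 PM = 10 h 51 min
Total worked: 54 h 10 min = 3250 min.
Regular 40 h 0 min = 2400 min at £21.00/h; overtime 14 h 10 min = 850 min at £42.00/h.
Pay = (2400 × £21.00 + 850 × £42.00) ÷ 60 = £1435.00.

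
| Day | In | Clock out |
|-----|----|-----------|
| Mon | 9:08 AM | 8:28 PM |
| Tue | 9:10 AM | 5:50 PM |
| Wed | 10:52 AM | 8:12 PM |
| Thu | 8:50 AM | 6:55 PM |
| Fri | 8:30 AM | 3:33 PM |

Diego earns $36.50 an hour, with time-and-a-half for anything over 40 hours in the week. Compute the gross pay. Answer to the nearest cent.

$1814.05

Mon: 9:08 AM–8:28 PM = 11 h 20 min
Tue: 9:10 AM–5:50 PM = 8 h 40 min
Wed: 10:52 AM–8:12 PM = 9 h 20 min
Thu: 8:50 AM–6:55 PM = 10 h 5 min
Fri: 8:30 AM–3:33 PM = 7 h 3 min
Total worked: 46 h 28 min = 2788 min.
Regular 40 h 0 min = 2400 min at $36.50/h; overtime 6 h 28 min = 388 min at $54.75/h.
Pay = (2400 × $36.50 + 388 × $54.75) ÷ 60 = $1814.05.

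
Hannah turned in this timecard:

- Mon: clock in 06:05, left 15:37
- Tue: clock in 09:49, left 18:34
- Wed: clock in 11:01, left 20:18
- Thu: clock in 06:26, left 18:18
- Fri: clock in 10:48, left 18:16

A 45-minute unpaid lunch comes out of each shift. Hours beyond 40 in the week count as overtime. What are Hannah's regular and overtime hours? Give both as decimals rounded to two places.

Regular 40.00 hours, overtime 3.15 hours

Mon: 06:05–15:37 = 9 h 32 min; less 45 min break → 8 h 47 min
Tue: 09:49–18:34 = 8 h 45 min; less 45 min break → 8 h 0 min
Wed: 11:01–20:18 = 9 h 17 min; less 45 min break → 8 h 32 min
Thu: 06:26–18:18 = 11 h 52 min; less 45 min break → 11 h 7 min
Fri: 10:48–18:16 = 7 h 28 min; less 45 min break → 6 h 43 min
Total worked: 43 h 9 min = 43.15 h.
Threshold 40 h → overtime 3 h 9 min, regular 40 h 0 min.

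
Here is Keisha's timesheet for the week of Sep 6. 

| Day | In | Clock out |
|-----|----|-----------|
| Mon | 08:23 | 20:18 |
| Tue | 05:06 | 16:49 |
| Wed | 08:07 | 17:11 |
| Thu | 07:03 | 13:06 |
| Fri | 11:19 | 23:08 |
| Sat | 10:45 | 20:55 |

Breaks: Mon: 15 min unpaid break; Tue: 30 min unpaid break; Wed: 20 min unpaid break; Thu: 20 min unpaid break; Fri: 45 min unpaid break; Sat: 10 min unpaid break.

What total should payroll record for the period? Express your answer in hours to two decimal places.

Mon: 08:23–20:18 = 11 h 55 min; less 15 min break → 11 h 40 min
Tue: 05:06–16:49 = 11 h 43 min; less 30 min break → 11 h 13 min
Wed: 08:07–17:11 = 9 h 4 min; less 20 min break → 8 h 44 min
Thu: 07:03–13:06 = 6 h 3 min; less 20 min break → 5 h 43 min
Fri: 11:19–23:08 = 11 h 49 min; less 45 min break → 11 h 4 min
Sat: 10:45–20:55 = 10 h 10 min; less 10 min break → 10 h 0 min
Total: 11 h 40 min + 11 h 13 min + 8 h 44 min + 5 h 43 min + 11 h 4 min + 10 h 0 min = 58 h 24 min.

58.40 hours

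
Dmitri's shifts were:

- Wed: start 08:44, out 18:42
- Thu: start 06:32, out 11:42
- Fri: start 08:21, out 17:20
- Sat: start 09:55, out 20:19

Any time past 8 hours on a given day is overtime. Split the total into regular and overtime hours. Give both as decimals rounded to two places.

Regular 29.17 hours, overtime 5.35 hours

Wed: 08:44–18:42 = 9 h 58 min
Thu: 06:32–11:42 = 5 h 10 min
Fri: 08:21–17:20 = 8 h 59 min
Sat: 09:55–20:19 = 10 h 24 min
Wed reg 8 h 0 min / OT 1 h 58 min; Thu reg 5 h 10 min / OT 0 h 0 min; Fri reg 8 h 0 min / OT 0 h 59 min; Sat reg 8 h 0 min / OT 2 h 24 min.
Totals: regular 29 h 10 min, overtime 5 h 21 min.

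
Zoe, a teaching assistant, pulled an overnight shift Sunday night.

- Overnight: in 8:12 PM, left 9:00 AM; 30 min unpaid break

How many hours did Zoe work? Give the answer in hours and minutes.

Overnight: 8:12 PM → midnight = 3 h 48 min; midnight → 9:00 AM = 9 h 0 min; span 12 h 48 min; less 30 min break → 12 h 18 min

12 h 18 min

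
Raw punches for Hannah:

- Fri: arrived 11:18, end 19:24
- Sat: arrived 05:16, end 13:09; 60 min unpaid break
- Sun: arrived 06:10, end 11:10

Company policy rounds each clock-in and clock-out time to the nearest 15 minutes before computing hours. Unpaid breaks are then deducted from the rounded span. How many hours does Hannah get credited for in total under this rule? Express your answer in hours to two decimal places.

Fri: in 11:18→11:15, out 19:24→19:30; 8 h 15 min
Sat: in 05:16→05:15, out 13:09→13:15; 8 h 0 min − 60 min = 7 h 0 min
Sun: in 06:10→06:15, out 11:10→11:15; 5 h 0 min
Total credited: 20 h 15 min.

20.25 hours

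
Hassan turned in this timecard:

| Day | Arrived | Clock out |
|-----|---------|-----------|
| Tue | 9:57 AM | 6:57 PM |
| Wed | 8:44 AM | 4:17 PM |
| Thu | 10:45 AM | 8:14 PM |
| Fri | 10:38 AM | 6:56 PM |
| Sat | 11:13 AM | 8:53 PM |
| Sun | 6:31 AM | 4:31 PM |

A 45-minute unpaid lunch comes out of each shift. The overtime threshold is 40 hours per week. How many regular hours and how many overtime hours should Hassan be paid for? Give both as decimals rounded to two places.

Regular 40.00 hours, overtime 9.50 hours

Tue: 9:57 AM–6:57 PM = 9 h 0 min; less 45 min break → 8 h 15 min
Wed: 8:44 AM–4:17 PM = 7 h 33 min; less 45 min break → 6 h 48 min
Thu: 10:45 AM–8:14 PM = 9 h 29 min; less 45 min break → 8 h 44 min
Fri: 10:38 AM–6:56 PM = 8 h 18 min; less 45 min break → 7 h 33 min
Sat: 11:13 AM–8:53 PM = 9 h 40 min; less 45 min break → 8 h 55 min
Sun: 6:31 AM–4:31 PM = 10 h 0 min; less 45 min break → 9 h 15 min
Total worked: 49 h 30 min = 49.50 h.
Threshold 40 h → overtime 9 h 30 min, regular 40 h 0 min.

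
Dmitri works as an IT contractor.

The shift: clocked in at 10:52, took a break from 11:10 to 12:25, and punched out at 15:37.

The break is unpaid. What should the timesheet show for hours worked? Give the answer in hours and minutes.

3 h 30 min

The shift: 10:52–15:37 = 4 h 45 min; less 75 min break → 3 h 30 min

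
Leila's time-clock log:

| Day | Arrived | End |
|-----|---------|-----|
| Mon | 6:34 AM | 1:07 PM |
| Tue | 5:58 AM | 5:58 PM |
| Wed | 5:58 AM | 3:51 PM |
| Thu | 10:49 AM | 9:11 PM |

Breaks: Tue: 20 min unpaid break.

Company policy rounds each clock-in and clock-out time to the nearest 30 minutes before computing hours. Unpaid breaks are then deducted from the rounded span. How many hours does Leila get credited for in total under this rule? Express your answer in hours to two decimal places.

38.17 hours

Mon: in 6:34 AM→6:30 AM, out 1:07 PM→1:00 PM; 6 h 30 min
Tue: in 5:58 AM→6:00 AM, out 5:58 PM→6:00 PM; 12 h 0 min − 20 min = 11 h 40 min
Wed: in 5:58 AM→6:00 AM, out 3:51 PM→4:00 PM; 10 h 0 min
Thu: in 10:49 AM→11:00 AM, out 9:11 PM→9:00 PM; 10 h 0 min
Total credited: 38 h 10 min.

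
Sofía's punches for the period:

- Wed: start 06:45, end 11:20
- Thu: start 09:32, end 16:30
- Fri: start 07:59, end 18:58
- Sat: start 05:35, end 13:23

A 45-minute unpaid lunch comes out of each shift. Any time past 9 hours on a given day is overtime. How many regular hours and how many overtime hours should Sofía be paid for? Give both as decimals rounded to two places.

Regular 26.10 hours, overtime 1.23 hours

Wed: 06:45–11:20 = 4 h 35 min; less 45 min break → 3 h 50 min
Thu: 09:32–16:30 = 6 h 58 min; less 45 min break → 6 h 13 min
Fri: 07:59–18:58 = 10 h 59 min; less 45 min break → 10 h 14 min
Sat: 05:35–13:23 = 7 h 48 min; less 45 min break → 7 h 3 min
Wed reg 3 h 50 min / OT 0 h 0 min; Thu reg 6 h 13 min / OT 0 h 0 min; Fri reg 9 h 0 min / OT 1 h 14 min; Sat reg 7 h 3 min / OT 0 h 0 min.
Totals: regular 26 h 6 min, overtime 1 h 14 min.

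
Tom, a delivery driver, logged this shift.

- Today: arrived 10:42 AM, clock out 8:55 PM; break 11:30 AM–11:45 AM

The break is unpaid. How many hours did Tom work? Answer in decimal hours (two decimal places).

Today: 10:42 AM–8:55 PM = 10 h 13 min; less 15 min break → 9 h 58 min

9.97 hours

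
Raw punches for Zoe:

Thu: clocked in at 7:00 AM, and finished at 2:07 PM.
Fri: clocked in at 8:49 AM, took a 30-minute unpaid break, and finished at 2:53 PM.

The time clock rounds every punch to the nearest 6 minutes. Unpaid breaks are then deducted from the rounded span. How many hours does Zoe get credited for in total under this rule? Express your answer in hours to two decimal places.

12.70 hours

Thu: in 7:00 AM→7:00 AM, out 2:07 PM→2:06 PM; 7 h 6 min
Fri: in 8:49 AM→8:48 AM, out 2:53 PM→2:54 PM; 6 h 6 min − 30 min = 5 h 36 min
Total credited: 12 h 42 min.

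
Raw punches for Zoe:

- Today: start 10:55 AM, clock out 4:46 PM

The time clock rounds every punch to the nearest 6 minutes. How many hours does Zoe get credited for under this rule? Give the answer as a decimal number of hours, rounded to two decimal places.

5.90 hours

Today: in 10:55 AM→10:54 AM, out 4:46 PM→4:48 PM; 5 h 54 min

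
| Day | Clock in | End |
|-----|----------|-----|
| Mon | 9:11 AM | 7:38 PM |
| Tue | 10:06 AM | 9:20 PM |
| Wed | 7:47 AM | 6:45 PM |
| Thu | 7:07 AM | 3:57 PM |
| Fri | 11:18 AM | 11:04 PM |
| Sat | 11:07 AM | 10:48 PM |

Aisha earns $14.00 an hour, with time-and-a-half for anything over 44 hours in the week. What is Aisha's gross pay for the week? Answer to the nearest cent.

$1055.60

Mon: 9:11 AM–7:38 PM = 10 h 27 min
Tue: 10:06 AM–9:20 PM = 11 h 14 min
Wed: 7:47 AM–6:45 PM = 10 h 58 min
Thu: 7:07 AM–3:57 PM = 8 h 50 min
Fri: 11:18 AM–11:04 PM = 11 h 46 min
Sat: 11:07 AM–10:48 PM = 11 h 41 min
Total worked: 64 h 56 min = 3896 min.
Regular 44 h 0 min = 2640 min at $14.00/h; overtime 20 h 56 min = 1256 min at $21.00/h.
Pay = (2640 × $14.00 + 1256 × $21.00) ÷ 60 = $1055.60.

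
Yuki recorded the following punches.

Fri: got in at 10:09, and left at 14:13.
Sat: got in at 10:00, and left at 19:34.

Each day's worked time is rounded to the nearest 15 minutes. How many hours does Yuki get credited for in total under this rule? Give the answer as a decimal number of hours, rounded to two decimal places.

13.50 hours

Fri: 10:09–14:13 = 4 h 4 min → rounds to 4 h 0 min
Sat: 10:00–19:34 = 9 h 34 min → rounds to 9 h 30 min
Total credited: 13 h 30 min.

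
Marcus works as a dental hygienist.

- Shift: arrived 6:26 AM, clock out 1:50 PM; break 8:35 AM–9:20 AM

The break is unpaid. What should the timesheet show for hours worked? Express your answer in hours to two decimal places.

Shift: 6:26 AM–1:50 PM = 7 h 24 min; less 45 min break → 6 h 39 min

6.65 hours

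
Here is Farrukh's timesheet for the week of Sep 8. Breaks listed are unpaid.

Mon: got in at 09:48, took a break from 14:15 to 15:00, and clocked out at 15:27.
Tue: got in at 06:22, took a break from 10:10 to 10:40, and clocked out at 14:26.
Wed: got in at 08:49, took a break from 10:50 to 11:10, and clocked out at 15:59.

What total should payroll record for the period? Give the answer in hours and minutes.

19 h 18 min

Mon: 09:48–15:27 = 5 h 39 min; less 45 min break → 4 h 54 min
Tue: 06:22–14:26 = 8 h 4 min; less 30 min break → 7 h 34 min
Wed: 08:49–15:59 = 7 h 10 min; less 20 min break → 6 h 50 min
Total: 4 h 54 min + 7 h 34 min + 6 h 50 min = 19 h 18 min.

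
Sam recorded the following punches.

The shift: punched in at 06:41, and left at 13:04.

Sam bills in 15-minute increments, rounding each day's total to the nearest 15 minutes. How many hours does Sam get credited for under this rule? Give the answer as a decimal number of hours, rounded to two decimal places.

The shift: 06:41–13:04 = 6 h 23 min → rounds to 6 h 30 min

6.50 hours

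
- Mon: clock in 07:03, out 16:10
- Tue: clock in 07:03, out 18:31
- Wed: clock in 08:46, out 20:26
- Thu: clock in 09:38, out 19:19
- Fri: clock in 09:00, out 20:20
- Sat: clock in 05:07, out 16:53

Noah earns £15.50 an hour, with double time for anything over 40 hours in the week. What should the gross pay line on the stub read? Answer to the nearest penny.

Mon: 07:03–16:10 = 9 h 7 min
Tue: 07:03–18:31 = 11 h 28 min
Wed: 08:46–20:26 = 11 h 40 min
Thu: 09:38–19:19 = 9 h 41 min
Fri: 09:00–20:20 = 11 h 20 min
Sat: 05:07–16:53 = 11 h 46 min
Total worked: 65 h 2 min = 3902 min.
Regular 40 h 0 min = 2400 min at £15.50/h; overtime 25 h 2 min = 1502 min at £31.00/h.
Pay = (2400 × £15.50 + 1502 × £31.00) ÷ 60 = £1396.03.

£1396.03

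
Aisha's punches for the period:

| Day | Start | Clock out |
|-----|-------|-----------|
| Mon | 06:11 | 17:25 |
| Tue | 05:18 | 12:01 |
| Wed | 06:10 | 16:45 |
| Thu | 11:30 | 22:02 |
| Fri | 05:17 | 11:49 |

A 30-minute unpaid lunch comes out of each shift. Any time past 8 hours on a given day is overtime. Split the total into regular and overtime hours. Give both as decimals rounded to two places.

Mon: 06:11–17:25 = 11 h 14 min; less 30 min break → 10 h 44 min
Tue: 05:18–12:01 = 6 h 43 min; less 30 min break → 6 h 13 min
Wed: 06:10–16:45 = 10 h 35 min; less 30 min break → 10 h 5 min
Thu: 11:30–22:02 = 10 h 32 min; less 30 min break → 10 h 2 min
Fri: 05:17–11:49 = 6 h 32 min; less 30 min break → 6 h 2 min
Mon reg 8 h 0 min / OT 2 h 44 min; Tue reg 6 h 13 min / OT 0 h 0 min; Wed reg 8 h 0 min / OT 2 h 5 min; Thu reg 8 h 0 min / OT 2 h 2 min; Fri reg 6 h 2 min / OT 0 h 0 min.
Totals: regular 36 h 15 min, overtime 6 h 51 min.

Regular 36.25 hours, overtime 6.85 hours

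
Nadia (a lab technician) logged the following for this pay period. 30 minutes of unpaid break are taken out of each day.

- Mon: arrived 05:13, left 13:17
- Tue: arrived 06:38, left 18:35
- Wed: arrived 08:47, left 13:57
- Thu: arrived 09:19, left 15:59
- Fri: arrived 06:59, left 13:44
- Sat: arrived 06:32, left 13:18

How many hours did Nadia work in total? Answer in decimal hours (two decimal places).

42.37 hours

Mon: 05:13–13:17 = 8 h 4 min; less 30 min break → 7 h 34 min
Tue: 06:38–18:35 = 11 h 57 min; less 30 min break → 11 h 27 min
Wed: 08:47–13:57 = 5 h 10 min; less 30 min break → 4 h 40 min
Thu: 09:19–15:59 = 6 h 40 min; less 30 min break → 6 h 10 min
Fri: 06:59–13:44 = 6 h 45 min; less 30 min break → 6 h 15 min
Sat: 06:32–13:18 = 6 h 46 min; less 30 min break → 6 h 16 min
Total: 7 h 34 min + 11 h 27 min + 4 h 40 min + 6 h 10 min + 6 h 15 min + 6 h 16 min = 42 h 22 min.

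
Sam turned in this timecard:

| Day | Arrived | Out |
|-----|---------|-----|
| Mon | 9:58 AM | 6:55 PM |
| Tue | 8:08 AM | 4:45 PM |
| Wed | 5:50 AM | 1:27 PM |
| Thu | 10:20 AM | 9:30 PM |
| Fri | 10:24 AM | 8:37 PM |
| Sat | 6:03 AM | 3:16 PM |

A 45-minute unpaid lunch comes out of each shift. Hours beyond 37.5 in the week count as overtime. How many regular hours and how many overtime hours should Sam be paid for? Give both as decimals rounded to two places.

Mon: 9:58 AM–6:55 PM = 8 h 57 min; less 45 min break → 8 h 12 min
Tue: 8:08 AM–4:45 PM = 8 h 37 min; less 45 min break → 7 h 52 min
Wed: 5:50 AM–1:27 PM = 7 h 37 min; less 45 min break → 6 h 52 min
Thu: 10:20 AM–9:30 PM = 11 h 10 min; less 45 min break → 10 h 25 min
Fri: 10:24 AM–8:37 PM = 10 h 13 min; less 45 min break → 9 h 28 min
Sat: 6:03 AM–3:16 PM = 9 h 13 min; less 45 min break → 8 h 28 min
Total worked: 51 h 17 min = 51.28 h.
Threshold 37.5 h → overtime 13 h 47 min, regular 37 h 30 min.

Regular 37.50 hours, overtime 13.78 hours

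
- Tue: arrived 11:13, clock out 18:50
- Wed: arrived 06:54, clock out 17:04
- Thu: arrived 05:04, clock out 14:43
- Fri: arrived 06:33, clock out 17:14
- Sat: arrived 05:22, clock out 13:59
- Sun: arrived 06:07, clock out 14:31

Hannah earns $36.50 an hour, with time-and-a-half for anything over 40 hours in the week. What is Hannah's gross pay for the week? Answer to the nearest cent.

$2288.55

Tue: 11:13–18:50 = 7 h 37 min
Wed: 06:54–17:04 = 10 h 10 min
Thu: 05:04–14:43 = 9 h 39 min
Fri: 06:33–17:14 = 10 h 41 min
Sat: 05:22–13:59 = 8 h 37 min
Sun: 06:07–14:31 = 8 h 24 min
Total worked: 55 h 8 min = 3308 min.
Regular 40 h 0 min = 2400 min at $36.50/h; overtime 15 h 8 min = 908 min at $54.75/h.
Pay = (2400 × $36.50 + 908 × $54.75) ÷ 60 = $2288.55.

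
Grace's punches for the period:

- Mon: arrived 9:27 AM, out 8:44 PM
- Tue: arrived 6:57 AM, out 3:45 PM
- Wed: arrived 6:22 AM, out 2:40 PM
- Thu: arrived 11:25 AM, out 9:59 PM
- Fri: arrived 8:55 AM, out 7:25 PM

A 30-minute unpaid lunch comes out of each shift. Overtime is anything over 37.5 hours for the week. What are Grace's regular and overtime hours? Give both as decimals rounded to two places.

Regular 37.50 hours, overtime 9.45 hours

Mon: 9:27 AM–8:44 PM = 11 h 17 min; less 30 min break → 10 h 47 min
Tue: 6:57 AM–3:45 PM = 8 h 48 min; less 30 min break → 8 h 18 min
Wed: 6:22 AM–2:40 PM = 8 h 18 min; less 30 min break → 7 h 48 min
Thu: 11:25 AM–9:59 PM = 10 h 34 min; less 30 min break → 10 h 4 min
Fri: 8:55 AM–7:25 PM = 10 h 30 min; less 30 min break → 10 h 0 min
Total worked: 46 h 57 min = 46.95 h.
Threshold 37.5 h → overtime 9 h 27 min, regular 37 h 30 min.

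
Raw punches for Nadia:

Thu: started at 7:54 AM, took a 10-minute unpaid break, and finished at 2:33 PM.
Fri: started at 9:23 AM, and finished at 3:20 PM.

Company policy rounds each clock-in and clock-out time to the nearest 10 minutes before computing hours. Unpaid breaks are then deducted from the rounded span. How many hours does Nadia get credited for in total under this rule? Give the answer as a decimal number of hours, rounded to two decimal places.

Thu: in 7:54 AM→7:50 AM, out 2:33 PM→2:30 PM; 6 h 40 min − 10 min = 6 h 30 min
Fri: in 9:23 AM→9:20 AM, out 3:20 PM→3:20 PM; 6 h 0 min
Total credited: 12 h 30 min.

12.50 hours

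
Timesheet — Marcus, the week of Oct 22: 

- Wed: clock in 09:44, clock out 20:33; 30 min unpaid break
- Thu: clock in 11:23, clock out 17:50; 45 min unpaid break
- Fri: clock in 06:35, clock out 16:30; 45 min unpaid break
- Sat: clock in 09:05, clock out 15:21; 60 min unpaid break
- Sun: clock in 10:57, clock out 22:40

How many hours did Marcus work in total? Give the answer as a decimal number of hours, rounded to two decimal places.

42.17 hours

Wed: 09:44–20:33 = 10 h 49 min; less 30 min break → 10 h 19 min
Thu: 11:23–17:50 = 6 h 27 min; less 45 min break → 5 h 42 min
Fri: 06:35–16:30 = 9 h 55 min; less 45 min break → 9 h 10 min
Sat: 09:05–15:21 = 6 h 16 min; less 60 min break → 5 h 16 min
Sun: 10:57–22:40 = 11 h 43 min
Total: 10 h 19 min + 5 h 42 min + 9 h 10 min + 5 h 16 min + 11 h 43 min = 42 h 10 min.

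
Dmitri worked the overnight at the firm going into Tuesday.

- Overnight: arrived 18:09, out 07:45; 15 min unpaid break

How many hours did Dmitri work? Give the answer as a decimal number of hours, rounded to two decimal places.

Overnight: 18:09 → midnight = 5 h 51 min; midnight → 07:45 = 7 h 45 min; span 13 h 36 min; less 15 min break → 13 h 21 min

13.35 hours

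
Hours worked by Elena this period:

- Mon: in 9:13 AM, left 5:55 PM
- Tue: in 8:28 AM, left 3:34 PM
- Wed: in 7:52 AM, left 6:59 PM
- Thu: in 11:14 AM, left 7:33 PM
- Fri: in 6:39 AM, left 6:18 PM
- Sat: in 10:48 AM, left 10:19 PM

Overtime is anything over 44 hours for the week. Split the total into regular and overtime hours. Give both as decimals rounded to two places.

Regular 44.00 hours, overtime 14.40 hours

Mon: 9:13 AM–5:55 PM = 8 h 42 min
Tue: 8:28 AM–3:34 PM = 7 h 6 min
Wed: 7:52 AM–6:59 PM = 11 h 7 min
Thu: 11:14 AM–7:33 PM = 8 h 19 min
Fri: 6:39 AM–6:18 PM = 11 h 39 min
Sat: 10:48 AM–10:19 PM = 11 h 31 min
Total worked: 58 h 24 min = 58.40 h.
Threshold 44 h → overtime 14 h 24 min, regular 44 h 0 min.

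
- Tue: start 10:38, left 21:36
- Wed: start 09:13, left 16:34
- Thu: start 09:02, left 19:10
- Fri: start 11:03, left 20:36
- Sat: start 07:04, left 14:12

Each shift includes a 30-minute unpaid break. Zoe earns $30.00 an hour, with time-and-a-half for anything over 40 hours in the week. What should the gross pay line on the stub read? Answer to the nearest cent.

Tue: 10:38–21:36 = 10 h 58 min; less 30 min break → 10 h 28 min
Wed: 09:13–16:34 = 7 h 21 min; less 30 min break → 6 h 51 min
Thu: 09:02–19:10 = 10 h 8 min; less 30 min break → 9 h 38 min
Fri: 11:03–20:36 = 9 h 33 min; less 30 min break → 9 h 3 min
Sat: 07:04–14:12 = 7 h 8 min; less 30 min break → 6 h 38 min
Total worked: 42 h 38 min = 2558 min.
Regular 40 h 0 min = 2400 min at $30.00/h; overtime 2 h 38 min = 158 min at $45.00/h.
Pay = (2400 × $30.00 + 158 × $45.00) ÷ 60 = $1318.50.

$1318.50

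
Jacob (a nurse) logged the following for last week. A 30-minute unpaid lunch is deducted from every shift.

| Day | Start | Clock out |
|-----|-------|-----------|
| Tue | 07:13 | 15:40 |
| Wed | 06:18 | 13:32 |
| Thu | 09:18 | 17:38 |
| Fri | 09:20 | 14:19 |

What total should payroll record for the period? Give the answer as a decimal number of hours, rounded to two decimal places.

Tue: 07:13–15:40 = 8 h 27 min; less 30 min break → 7 h 57 min
Wed: 06:18–13:32 = 7 h 14 min; less 30 min break → 6 h 44 min
Thu: 09:18–17:38 = 8 h 20 min; less 30 min break → 7 h 50 min
Fri: 09:20–14:19 = 4 h 59 min; less 30 min break → 4 h 29 min
Total: 7 h 57 min + 6 h 44 min + 7 h 50 min + 4 h 29 min = 27 h 0 min.

27.00 hours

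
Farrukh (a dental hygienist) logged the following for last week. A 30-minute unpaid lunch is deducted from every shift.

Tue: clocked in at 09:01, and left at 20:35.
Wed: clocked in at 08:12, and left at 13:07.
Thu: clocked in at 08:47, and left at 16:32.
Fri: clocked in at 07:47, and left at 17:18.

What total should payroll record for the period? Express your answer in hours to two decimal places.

31.75 hours

Tue: 09:01–20:35 = 11 h 34 min; less 30 min break → 11 h 4 min
Wed: 08:12–13:07 = 4 h 55 min; less 30 min break → 4 h 25 min
Thu: 08:47–16:32 = 7 h 45 min; less 30 min break → 7 h 15 min
Fri: 07:47–17:18 = 9 h 31 min; less 30 min break → 9 h 1 min
Total: 11 h 4 min + 4 h 25 min + 7 h 15 min + 9 h 1 min = 31 h 45 min.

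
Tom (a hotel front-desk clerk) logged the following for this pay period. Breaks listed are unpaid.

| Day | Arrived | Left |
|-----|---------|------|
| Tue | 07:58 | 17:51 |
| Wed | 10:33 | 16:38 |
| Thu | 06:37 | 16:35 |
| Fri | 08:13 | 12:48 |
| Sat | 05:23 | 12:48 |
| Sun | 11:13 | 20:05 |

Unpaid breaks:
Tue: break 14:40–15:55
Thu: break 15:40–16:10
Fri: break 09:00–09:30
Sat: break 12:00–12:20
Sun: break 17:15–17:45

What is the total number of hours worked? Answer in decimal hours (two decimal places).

43.72 hours

Tue: 07:58–17:51 = 9 h 53 min; less 75 min break → 8 h 38 min
Wed: 10:33–16:38 = 6 h 5 min
Thu: 06:37–16:35 = 9 h 58 min; less 30 min break → 9 h 28 min
Fri: 08:13–12:48 = 4 h 35 min; less 30 min break → 4 h 5 min
Sat: 05:23–12:48 = 7 h 25 min; less 20 min break → 7 h 5 min
Sun: 11:13–20:05 = 8 h 52 min; less 30 min break → 8 h 22 min
Total: 8 h 38 min + 6 h 5 min + 9 h 28 min + 4 h 5 min + 7 h 5 min + 8 h 22 min = 43 h 43 min.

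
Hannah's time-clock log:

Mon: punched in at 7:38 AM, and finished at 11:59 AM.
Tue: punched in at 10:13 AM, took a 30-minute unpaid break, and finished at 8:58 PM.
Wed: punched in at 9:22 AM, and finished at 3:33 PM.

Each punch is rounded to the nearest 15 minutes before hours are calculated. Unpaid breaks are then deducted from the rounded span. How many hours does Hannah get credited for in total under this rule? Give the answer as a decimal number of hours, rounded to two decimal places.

Mon: in 7:38 AM→7:45 AM, out 11:59 AM→12:00 PM; 4 h 15 min
Tue: in 10:13 AM→10:15 AM, out 8:58 PM→9:00 PM; 10 h 45 min − 30 min = 10 h 15 min
Wed: in 9:22 AM→9:15 AM, out 3:33 PM→3:30 PM; 6 h 15 min
Total credited: 20 h 45 min.

20.75 hours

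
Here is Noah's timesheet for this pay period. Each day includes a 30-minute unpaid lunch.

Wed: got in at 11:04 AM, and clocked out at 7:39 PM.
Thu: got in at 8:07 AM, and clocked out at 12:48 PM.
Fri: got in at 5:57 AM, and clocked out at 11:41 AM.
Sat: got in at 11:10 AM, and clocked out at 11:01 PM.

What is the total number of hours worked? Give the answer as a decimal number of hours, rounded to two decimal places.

Wed: 11:04 AM–7:39 PM = 8 h 35 min; less 30 min break → 8 h 5 min
Thu: 8:07 AM–12:48 PM = 4 h 41 min; less 30 min break → 4 h 11 min
Fri: 5:57 AM–11:41 AM = 5 h 44 min; less 30 min break → 5 h 14 min
Sat: 11:10 AM–11:01 PM = 11 h 51 min; less 30 min break → 11 h 21 min
Total: 8 h 5 min + 4 h 11 min + 5 h 14 min + 11 h 21 min = 28 h 51 min.

28.85 hours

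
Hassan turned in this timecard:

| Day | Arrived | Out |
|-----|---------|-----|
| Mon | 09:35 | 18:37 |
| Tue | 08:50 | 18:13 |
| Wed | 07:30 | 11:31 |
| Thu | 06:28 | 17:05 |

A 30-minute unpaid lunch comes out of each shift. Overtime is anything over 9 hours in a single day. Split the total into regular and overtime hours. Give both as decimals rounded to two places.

Regular 29.93 hours, overtime 1.12 hours

Mon: 09:35–18:37 = 9 h 2 min; less 30 min break → 8 h 32 min
Tue: 08:50–18:13 = 9 h 23 min; less 30 min break → 8 h 53 min
Wed: 07:30–11:31 = 4 h 1 min; less 30 min break → 3 h 31 min
Thu: 06:28–17:05 = 10 h 37 min; less 30 min break → 10 h 7 min
Mon reg 8 h 32 min / OT 0 h 0 min; Tue reg 8 h 53 min / OT 0 h 0 min; Wed reg 3 h 31 min / OT 0 h 0 min; Thu reg 9 h 0 min / OT 1 h 7 min.
Totals: regular 29 h 56 min, overtime 1 h 7 min.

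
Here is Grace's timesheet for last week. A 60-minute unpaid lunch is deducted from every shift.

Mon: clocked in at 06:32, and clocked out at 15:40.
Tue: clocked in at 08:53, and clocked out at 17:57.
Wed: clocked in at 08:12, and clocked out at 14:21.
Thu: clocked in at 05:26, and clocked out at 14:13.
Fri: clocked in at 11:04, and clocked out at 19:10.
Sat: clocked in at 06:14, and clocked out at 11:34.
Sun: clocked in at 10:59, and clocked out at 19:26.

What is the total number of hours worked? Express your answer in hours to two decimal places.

48.02 hours

Mon: 06:32–15:40 = 9 h 8 min; less 60 min break → 8 h 8 min
Tue: 08:53–17:57 = 9 h 4 min; less 60 min break → 8 h 4 min
Wed: 08:12–14:21 = 6 h 9 min; less 60 min break → 5 h 9 min
Thu: 05:26–14:13 = 8 h 47 min; less 60 min break → 7 h 47 min
Fri: 11:04–19:10 = 8 h 6 min; less 60 min break → 7 h 6 min
Sat: 06:14–11:34 = 5 h 20 min; less 60 min break → 4 h 20 min
Sun: 10:59–19:26 = 8 h 27 min; less 60 min break → 7 h 27 min
Total: 8 h 8 min + 8 h 4 min + 5 h 9 min + 7 h 47 min + 7 h 6 min + 4 h 20 min + 7 h 27 min = 48 h 1 min.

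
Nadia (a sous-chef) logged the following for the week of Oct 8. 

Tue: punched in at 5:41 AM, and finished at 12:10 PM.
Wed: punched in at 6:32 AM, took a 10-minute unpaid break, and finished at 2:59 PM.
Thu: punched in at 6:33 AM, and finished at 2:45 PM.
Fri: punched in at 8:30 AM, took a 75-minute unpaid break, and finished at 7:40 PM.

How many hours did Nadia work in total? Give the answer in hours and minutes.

32 h 53 min

Tue: 5:41 AM–12:10 PM = 6 h 29 min
Wed: 6:32 AM–2:59 PM = 8 h 27 min; less 10 min break → 8 h 17 min
Thu: 6:33 AM–2:45 PM = 8 h 12 min
Fri: 8:30 AM–7:40 PM = 11 h 10 min; less 75 min break → 9 h 55 min
Total: 6 h 29 min + 8 h 17 min + 8 h 12 min + 9 h 55 min = 32 h 53 min.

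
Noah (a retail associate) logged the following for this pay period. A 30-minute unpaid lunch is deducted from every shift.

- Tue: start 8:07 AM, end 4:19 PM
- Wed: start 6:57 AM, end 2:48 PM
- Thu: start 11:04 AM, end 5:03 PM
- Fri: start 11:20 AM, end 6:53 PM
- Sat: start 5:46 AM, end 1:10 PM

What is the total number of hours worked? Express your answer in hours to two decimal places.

Tue: 8:07 AM–4:19 PM = 8 h 12 min; less 30 min break → 7 h 42 min
Wed: 6:57 AM–2:48 PM = 7 h 51 min; less 30 min break → 7 h 21 min
Thu: 11:04 AM–5:03 PM = 5 h 59 min; less 30 min break → 5 h 29 min
Fri: 11:20 AM–6:53 PM = 7 h 33 min; less 30 min break → 7 h 3 min
Sat: 5:46 AM–1:10 PM = 7 h 24 min; less 30 min break → 6 h 54 min
Total: 7 h 42 min + 7 h 21 min + 5 h 29 min + 7 h 3 min + 6 h 54 min = 34 h 29 min.

34.48 hours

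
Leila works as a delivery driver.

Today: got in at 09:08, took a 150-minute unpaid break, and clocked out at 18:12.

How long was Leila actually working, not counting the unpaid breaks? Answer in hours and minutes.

Today: 09:08–18:12 = 9 h 4 min; less 150 min break → 6 h 34 min

6 h 34 min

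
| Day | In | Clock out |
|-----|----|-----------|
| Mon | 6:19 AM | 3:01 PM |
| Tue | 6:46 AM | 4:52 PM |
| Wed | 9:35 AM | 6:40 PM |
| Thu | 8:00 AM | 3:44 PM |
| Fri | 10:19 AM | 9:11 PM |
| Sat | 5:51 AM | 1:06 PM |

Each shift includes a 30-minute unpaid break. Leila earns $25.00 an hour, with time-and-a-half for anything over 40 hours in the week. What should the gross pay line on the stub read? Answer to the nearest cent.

Mon: 6:19 AM–3:01 PM = 8 h 42 min; less 30 min break → 8 h 12 min
Tue: 6:46 AM–4:52 PM = 10 h 6 min; less 30 min break → 9 h 36 min
Wed: 9:35 AM–6:40 PM = 9 h 5 min; less 30 min break → 8 h 35 min
Thu: 8:00 AM–3:44 PM = 7 h 44 min; less 30 min break → 7 h 14 min
Fri: 10:19 AM–9:11 PM = 10 h 52 min; less 30 min break → 10 h 22 min
Sat: 5:51 AM–1:06 PM = 7 h 15 min; less 30 min break → 6 h 45 min
Total worked: 50 h 44 min = 3044 min.
Regular 40 h 0 min = 2400 min at $25.00/h; overtime 10 h 44 min = 644 min at $37.50/h.
Pay = (2400 × $25.00 + 644 × $37.50) ÷ 60 = $1402.50.

$1402.50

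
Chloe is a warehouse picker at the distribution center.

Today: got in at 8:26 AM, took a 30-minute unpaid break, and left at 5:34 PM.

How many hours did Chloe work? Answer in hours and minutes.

8 h 38 min

Today: 8:26 AM–5:34 PM = 9 h 8 min; less 30 min break → 8 h 38 min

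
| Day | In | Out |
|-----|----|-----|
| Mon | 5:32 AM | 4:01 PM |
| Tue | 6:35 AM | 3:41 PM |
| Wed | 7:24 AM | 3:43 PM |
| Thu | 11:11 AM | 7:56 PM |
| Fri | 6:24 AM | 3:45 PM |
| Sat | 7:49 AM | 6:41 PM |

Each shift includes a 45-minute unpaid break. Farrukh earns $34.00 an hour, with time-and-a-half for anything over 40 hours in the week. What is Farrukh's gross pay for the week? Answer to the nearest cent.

$1990.70

Mon: 5:32 AM–4:01 PM = 10 h 29 min; less 45 min break → 9 h 44 min
Tue: 6:35 AM–3:41 PM = 9 h 6 min; less 45 min break → 8 h 21 min
Wed: 7:24 AM–3:43 PM = 8 h 19 min; less 45 min break → 7 h 34 min
Thu: 11:11 AM–7:56 PM = 8 h 45 min; less 45 min break → 8 h 0 min
Fri: 6:24 AM–3:45 PM = 9 h 21 min; less 45 min break → 8 h 36 min
Sat: 7:49 AM–6:41 PM = 10 h 52 min; less 45 min break → 10 h 7 min
Total worked: 52 h 22 min = 3142 min.
Regular 40 h 0 min = 2400 min at $34.00/h; overtime 12 h 22 min = 742 min at $51.00/h.
Pay = (2400 × $34.00 + 742 × $51.00) ÷ 60 = $1990.70.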